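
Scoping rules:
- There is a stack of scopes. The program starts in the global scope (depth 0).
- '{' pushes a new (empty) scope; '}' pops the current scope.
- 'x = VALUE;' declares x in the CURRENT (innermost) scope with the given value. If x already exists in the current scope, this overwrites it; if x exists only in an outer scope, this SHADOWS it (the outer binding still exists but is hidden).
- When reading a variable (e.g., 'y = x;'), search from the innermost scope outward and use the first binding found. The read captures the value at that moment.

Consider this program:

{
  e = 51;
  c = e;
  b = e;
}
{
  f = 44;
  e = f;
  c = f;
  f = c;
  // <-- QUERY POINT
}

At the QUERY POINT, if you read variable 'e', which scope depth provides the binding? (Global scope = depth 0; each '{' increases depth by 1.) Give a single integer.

Answer: 1

Derivation:
Step 1: enter scope (depth=1)
Step 2: declare e=51 at depth 1
Step 3: declare c=(read e)=51 at depth 1
Step 4: declare b=(read e)=51 at depth 1
Step 5: exit scope (depth=0)
Step 6: enter scope (depth=1)
Step 7: declare f=44 at depth 1
Step 8: declare e=(read f)=44 at depth 1
Step 9: declare c=(read f)=44 at depth 1
Step 10: declare f=(read c)=44 at depth 1
Visible at query point: c=44 e=44 f=44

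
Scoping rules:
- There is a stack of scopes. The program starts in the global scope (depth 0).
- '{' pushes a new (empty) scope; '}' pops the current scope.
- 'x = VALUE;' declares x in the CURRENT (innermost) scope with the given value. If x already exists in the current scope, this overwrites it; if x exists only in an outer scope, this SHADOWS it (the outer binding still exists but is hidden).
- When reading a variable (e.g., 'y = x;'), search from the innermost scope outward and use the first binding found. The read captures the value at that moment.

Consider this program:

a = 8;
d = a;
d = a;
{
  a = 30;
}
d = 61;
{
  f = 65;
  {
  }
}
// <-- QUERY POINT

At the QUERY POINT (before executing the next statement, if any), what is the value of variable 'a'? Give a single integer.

Answer: 8

Derivation:
Step 1: declare a=8 at depth 0
Step 2: declare d=(read a)=8 at depth 0
Step 3: declare d=(read a)=8 at depth 0
Step 4: enter scope (depth=1)
Step 5: declare a=30 at depth 1
Step 6: exit scope (depth=0)
Step 7: declare d=61 at depth 0
Step 8: enter scope (depth=1)
Step 9: declare f=65 at depth 1
Step 10: enter scope (depth=2)
Step 11: exit scope (depth=1)
Step 12: exit scope (depth=0)
Visible at query point: a=8 d=61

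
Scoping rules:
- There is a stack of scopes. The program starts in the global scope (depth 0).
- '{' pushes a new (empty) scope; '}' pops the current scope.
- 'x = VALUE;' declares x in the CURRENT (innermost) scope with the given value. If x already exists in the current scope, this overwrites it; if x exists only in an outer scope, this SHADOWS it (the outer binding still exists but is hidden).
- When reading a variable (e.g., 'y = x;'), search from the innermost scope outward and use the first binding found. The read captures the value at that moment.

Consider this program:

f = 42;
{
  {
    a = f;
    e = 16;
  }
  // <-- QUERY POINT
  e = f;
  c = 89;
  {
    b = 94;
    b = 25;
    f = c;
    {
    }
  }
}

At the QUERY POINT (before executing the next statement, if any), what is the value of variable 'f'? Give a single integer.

Step 1: declare f=42 at depth 0
Step 2: enter scope (depth=1)
Step 3: enter scope (depth=2)
Step 4: declare a=(read f)=42 at depth 2
Step 5: declare e=16 at depth 2
Step 6: exit scope (depth=1)
Visible at query point: f=42

Answer: 42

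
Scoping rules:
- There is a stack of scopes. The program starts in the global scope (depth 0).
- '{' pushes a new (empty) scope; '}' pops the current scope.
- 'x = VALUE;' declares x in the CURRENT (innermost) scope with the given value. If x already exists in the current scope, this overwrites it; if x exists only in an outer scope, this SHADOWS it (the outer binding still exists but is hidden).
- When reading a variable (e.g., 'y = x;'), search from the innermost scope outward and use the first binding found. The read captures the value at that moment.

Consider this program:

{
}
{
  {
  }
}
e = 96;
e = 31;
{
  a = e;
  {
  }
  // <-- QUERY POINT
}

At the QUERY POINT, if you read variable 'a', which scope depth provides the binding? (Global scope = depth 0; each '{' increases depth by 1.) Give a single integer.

Step 1: enter scope (depth=1)
Step 2: exit scope (depth=0)
Step 3: enter scope (depth=1)
Step 4: enter scope (depth=2)
Step 5: exit scope (depth=1)
Step 6: exit scope (depth=0)
Step 7: declare e=96 at depth 0
Step 8: declare e=31 at depth 0
Step 9: enter scope (depth=1)
Step 10: declare a=(read e)=31 at depth 1
Step 11: enter scope (depth=2)
Step 12: exit scope (depth=1)
Visible at query point: a=31 e=31

Answer: 1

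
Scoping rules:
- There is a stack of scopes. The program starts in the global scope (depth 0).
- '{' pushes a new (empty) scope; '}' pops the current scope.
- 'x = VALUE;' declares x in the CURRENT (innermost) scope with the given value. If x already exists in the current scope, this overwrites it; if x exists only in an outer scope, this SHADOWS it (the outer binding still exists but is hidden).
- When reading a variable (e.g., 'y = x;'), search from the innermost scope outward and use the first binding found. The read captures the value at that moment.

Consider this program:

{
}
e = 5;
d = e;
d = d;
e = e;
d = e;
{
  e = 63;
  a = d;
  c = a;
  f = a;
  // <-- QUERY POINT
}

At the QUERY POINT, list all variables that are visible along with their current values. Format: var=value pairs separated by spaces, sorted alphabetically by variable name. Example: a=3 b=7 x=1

Step 1: enter scope (depth=1)
Step 2: exit scope (depth=0)
Step 3: declare e=5 at depth 0
Step 4: declare d=(read e)=5 at depth 0
Step 5: declare d=(read d)=5 at depth 0
Step 6: declare e=(read e)=5 at depth 0
Step 7: declare d=(read e)=5 at depth 0
Step 8: enter scope (depth=1)
Step 9: declare e=63 at depth 1
Step 10: declare a=(read d)=5 at depth 1
Step 11: declare c=(read a)=5 at depth 1
Step 12: declare f=(read a)=5 at depth 1
Visible at query point: a=5 c=5 d=5 e=63 f=5

Answer: a=5 c=5 d=5 e=63 f=5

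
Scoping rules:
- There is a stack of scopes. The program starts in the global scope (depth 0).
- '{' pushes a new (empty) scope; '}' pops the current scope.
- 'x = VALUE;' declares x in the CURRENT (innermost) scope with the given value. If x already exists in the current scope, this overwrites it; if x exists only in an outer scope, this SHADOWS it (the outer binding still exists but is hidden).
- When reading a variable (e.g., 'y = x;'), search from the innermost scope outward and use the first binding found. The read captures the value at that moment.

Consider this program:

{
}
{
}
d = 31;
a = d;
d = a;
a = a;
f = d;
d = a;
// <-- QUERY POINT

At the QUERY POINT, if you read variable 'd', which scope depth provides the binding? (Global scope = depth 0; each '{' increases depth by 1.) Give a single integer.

Step 1: enter scope (depth=1)
Step 2: exit scope (depth=0)
Step 3: enter scope (depth=1)
Step 4: exit scope (depth=0)
Step 5: declare d=31 at depth 0
Step 6: declare a=(read d)=31 at depth 0
Step 7: declare d=(read a)=31 at depth 0
Step 8: declare a=(read a)=31 at depth 0
Step 9: declare f=(read d)=31 at depth 0
Step 10: declare d=(read a)=31 at depth 0
Visible at query point: a=31 d=31 f=31

Answer: 0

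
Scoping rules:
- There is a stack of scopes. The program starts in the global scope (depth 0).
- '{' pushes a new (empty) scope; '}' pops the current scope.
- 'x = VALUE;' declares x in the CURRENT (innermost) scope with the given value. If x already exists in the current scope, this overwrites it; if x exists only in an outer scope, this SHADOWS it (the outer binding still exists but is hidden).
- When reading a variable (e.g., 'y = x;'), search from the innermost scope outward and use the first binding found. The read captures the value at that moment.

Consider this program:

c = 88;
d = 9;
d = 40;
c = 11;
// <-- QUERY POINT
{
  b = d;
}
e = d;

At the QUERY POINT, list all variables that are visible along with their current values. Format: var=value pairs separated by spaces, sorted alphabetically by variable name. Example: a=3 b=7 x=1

Answer: c=11 d=40

Derivation:
Step 1: declare c=88 at depth 0
Step 2: declare d=9 at depth 0
Step 3: declare d=40 at depth 0
Step 4: declare c=11 at depth 0
Visible at query point: c=11 d=40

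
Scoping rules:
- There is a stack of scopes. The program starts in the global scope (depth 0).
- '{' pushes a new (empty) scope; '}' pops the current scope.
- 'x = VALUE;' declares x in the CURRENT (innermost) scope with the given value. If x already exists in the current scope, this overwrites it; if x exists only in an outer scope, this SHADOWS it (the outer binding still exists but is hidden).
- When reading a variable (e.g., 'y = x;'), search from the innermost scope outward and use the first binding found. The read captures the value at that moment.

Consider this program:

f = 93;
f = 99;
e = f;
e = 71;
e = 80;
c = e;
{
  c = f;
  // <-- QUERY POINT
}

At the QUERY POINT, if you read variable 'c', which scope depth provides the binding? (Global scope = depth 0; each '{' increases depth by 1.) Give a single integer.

Step 1: declare f=93 at depth 0
Step 2: declare f=99 at depth 0
Step 3: declare e=(read f)=99 at depth 0
Step 4: declare e=71 at depth 0
Step 5: declare e=80 at depth 0
Step 6: declare c=(read e)=80 at depth 0
Step 7: enter scope (depth=1)
Step 8: declare c=(read f)=99 at depth 1
Visible at query point: c=99 e=80 f=99

Answer: 1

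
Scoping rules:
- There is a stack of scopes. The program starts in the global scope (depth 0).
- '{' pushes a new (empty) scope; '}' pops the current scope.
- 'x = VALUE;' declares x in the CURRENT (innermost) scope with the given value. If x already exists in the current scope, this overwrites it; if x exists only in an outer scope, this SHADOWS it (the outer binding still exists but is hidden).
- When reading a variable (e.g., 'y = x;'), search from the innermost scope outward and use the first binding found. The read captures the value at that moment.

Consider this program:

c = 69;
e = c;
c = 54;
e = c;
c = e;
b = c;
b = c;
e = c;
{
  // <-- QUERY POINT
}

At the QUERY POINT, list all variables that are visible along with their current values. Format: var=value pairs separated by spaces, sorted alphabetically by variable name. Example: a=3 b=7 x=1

Step 1: declare c=69 at depth 0
Step 2: declare e=(read c)=69 at depth 0
Step 3: declare c=54 at depth 0
Step 4: declare e=(read c)=54 at depth 0
Step 5: declare c=(read e)=54 at depth 0
Step 6: declare b=(read c)=54 at depth 0
Step 7: declare b=(read c)=54 at depth 0
Step 8: declare e=(read c)=54 at depth 0
Step 9: enter scope (depth=1)
Visible at query point: b=54 c=54 e=54

Answer: b=54 c=54 e=54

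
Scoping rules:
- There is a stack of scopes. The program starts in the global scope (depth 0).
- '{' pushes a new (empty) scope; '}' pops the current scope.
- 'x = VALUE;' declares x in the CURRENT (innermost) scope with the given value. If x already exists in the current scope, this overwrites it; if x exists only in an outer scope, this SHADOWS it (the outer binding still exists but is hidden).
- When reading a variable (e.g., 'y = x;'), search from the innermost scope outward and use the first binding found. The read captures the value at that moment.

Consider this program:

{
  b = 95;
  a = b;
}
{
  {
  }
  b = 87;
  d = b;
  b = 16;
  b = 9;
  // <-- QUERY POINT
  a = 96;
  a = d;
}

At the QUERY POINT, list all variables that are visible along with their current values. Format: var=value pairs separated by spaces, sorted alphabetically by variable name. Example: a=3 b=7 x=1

Answer: b=9 d=87

Derivation:
Step 1: enter scope (depth=1)
Step 2: declare b=95 at depth 1
Step 3: declare a=(read b)=95 at depth 1
Step 4: exit scope (depth=0)
Step 5: enter scope (depth=1)
Step 6: enter scope (depth=2)
Step 7: exit scope (depth=1)
Step 8: declare b=87 at depth 1
Step 9: declare d=(read b)=87 at depth 1
Step 10: declare b=16 at depth 1
Step 11: declare b=9 at depth 1
Visible at query point: b=9 d=87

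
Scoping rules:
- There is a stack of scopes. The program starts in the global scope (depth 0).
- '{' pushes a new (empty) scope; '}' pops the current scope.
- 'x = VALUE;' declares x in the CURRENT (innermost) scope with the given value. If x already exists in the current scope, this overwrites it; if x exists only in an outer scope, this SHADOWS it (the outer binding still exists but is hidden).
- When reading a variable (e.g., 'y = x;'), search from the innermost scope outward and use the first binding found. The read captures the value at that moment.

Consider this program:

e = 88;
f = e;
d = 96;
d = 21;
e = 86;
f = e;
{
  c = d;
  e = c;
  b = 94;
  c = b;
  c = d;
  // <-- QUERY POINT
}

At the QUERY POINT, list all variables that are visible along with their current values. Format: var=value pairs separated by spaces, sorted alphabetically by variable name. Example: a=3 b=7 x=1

Answer: b=94 c=21 d=21 e=21 f=86

Derivation:
Step 1: declare e=88 at depth 0
Step 2: declare f=(read e)=88 at depth 0
Step 3: declare d=96 at depth 0
Step 4: declare d=21 at depth 0
Step 5: declare e=86 at depth 0
Step 6: declare f=(read e)=86 at depth 0
Step 7: enter scope (depth=1)
Step 8: declare c=(read d)=21 at depth 1
Step 9: declare e=(read c)=21 at depth 1
Step 10: declare b=94 at depth 1
Step 11: declare c=(read b)=94 at depth 1
Step 12: declare c=(read d)=21 at depth 1
Visible at query point: b=94 c=21 d=21 e=21 f=86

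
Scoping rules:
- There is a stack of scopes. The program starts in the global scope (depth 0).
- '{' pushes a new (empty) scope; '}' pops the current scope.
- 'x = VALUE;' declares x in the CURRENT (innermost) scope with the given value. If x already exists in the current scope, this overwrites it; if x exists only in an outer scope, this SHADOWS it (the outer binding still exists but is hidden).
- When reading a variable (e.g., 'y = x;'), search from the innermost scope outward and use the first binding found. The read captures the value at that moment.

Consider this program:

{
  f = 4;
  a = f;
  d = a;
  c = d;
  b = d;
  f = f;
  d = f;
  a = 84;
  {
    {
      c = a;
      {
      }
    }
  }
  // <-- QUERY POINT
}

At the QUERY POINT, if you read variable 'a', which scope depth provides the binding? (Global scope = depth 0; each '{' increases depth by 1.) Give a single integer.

Step 1: enter scope (depth=1)
Step 2: declare f=4 at depth 1
Step 3: declare a=(read f)=4 at depth 1
Step 4: declare d=(read a)=4 at depth 1
Step 5: declare c=(read d)=4 at depth 1
Step 6: declare b=(read d)=4 at depth 1
Step 7: declare f=(read f)=4 at depth 1
Step 8: declare d=(read f)=4 at depth 1
Step 9: declare a=84 at depth 1
Step 10: enter scope (depth=2)
Step 11: enter scope (depth=3)
Step 12: declare c=(read a)=84 at depth 3
Step 13: enter scope (depth=4)
Step 14: exit scope (depth=3)
Step 15: exit scope (depth=2)
Step 16: exit scope (depth=1)
Visible at query point: a=84 b=4 c=4 d=4 f=4

Answer: 1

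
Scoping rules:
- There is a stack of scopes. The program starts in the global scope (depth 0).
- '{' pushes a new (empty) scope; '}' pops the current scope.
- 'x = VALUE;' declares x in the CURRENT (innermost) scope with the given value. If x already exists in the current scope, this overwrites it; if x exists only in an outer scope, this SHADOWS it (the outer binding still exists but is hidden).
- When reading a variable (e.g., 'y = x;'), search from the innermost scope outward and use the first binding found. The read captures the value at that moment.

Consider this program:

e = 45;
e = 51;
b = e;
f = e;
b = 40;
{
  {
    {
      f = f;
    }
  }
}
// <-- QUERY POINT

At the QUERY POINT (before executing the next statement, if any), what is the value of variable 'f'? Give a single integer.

Answer: 51

Derivation:
Step 1: declare e=45 at depth 0
Step 2: declare e=51 at depth 0
Step 3: declare b=(read e)=51 at depth 0
Step 4: declare f=(read e)=51 at depth 0
Step 5: declare b=40 at depth 0
Step 6: enter scope (depth=1)
Step 7: enter scope (depth=2)
Step 8: enter scope (depth=3)
Step 9: declare f=(read f)=51 at depth 3
Step 10: exit scope (depth=2)
Step 11: exit scope (depth=1)
Step 12: exit scope (depth=0)
Visible at query point: b=40 e=51 f=51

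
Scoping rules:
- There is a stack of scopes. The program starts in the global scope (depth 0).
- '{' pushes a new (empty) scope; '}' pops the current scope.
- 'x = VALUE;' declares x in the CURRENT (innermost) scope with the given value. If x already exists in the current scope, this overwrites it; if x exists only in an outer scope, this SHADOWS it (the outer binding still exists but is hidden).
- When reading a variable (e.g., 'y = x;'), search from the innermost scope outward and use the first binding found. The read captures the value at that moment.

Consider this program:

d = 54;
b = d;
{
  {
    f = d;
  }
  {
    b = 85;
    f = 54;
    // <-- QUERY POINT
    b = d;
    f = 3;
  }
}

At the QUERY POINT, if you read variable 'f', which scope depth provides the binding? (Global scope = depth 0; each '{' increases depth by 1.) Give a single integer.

Answer: 2

Derivation:
Step 1: declare d=54 at depth 0
Step 2: declare b=(read d)=54 at depth 0
Step 3: enter scope (depth=1)
Step 4: enter scope (depth=2)
Step 5: declare f=(read d)=54 at depth 2
Step 6: exit scope (depth=1)
Step 7: enter scope (depth=2)
Step 8: declare b=85 at depth 2
Step 9: declare f=54 at depth 2
Visible at query point: b=85 d=54 f=54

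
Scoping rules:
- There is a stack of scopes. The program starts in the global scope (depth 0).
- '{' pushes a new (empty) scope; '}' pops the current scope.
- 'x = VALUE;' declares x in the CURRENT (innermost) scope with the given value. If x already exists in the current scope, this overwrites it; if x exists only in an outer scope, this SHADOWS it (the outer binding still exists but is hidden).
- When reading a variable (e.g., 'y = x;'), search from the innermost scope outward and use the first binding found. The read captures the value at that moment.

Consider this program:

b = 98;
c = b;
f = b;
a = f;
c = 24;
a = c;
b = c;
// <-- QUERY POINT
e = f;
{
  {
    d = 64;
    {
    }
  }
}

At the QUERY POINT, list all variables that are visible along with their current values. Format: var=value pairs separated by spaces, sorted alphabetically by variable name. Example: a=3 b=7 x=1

Answer: a=24 b=24 c=24 f=98

Derivation:
Step 1: declare b=98 at depth 0
Step 2: declare c=(read b)=98 at depth 0
Step 3: declare f=(read b)=98 at depth 0
Step 4: declare a=(read f)=98 at depth 0
Step 5: declare c=24 at depth 0
Step 6: declare a=(read c)=24 at depth 0
Step 7: declare b=(read c)=24 at depth 0
Visible at query point: a=24 b=24 c=24 f=98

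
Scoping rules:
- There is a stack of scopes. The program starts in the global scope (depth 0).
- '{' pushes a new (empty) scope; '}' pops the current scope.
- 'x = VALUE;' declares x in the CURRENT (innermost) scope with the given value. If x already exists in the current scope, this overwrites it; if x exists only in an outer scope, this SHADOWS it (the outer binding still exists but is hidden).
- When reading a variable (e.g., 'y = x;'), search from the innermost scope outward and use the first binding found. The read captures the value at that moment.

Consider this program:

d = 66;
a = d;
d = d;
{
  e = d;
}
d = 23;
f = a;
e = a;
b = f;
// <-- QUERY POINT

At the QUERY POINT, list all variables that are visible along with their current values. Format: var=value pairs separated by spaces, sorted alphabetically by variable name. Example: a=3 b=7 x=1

Answer: a=66 b=66 d=23 e=66 f=66

Derivation:
Step 1: declare d=66 at depth 0
Step 2: declare a=(read d)=66 at depth 0
Step 3: declare d=(read d)=66 at depth 0
Step 4: enter scope (depth=1)
Step 5: declare e=(read d)=66 at depth 1
Step 6: exit scope (depth=0)
Step 7: declare d=23 at depth 0
Step 8: declare f=(read a)=66 at depth 0
Step 9: declare e=(read a)=66 at depth 0
Step 10: declare b=(read f)=66 at depth 0
Visible at query point: a=66 b=66 d=23 e=66 f=66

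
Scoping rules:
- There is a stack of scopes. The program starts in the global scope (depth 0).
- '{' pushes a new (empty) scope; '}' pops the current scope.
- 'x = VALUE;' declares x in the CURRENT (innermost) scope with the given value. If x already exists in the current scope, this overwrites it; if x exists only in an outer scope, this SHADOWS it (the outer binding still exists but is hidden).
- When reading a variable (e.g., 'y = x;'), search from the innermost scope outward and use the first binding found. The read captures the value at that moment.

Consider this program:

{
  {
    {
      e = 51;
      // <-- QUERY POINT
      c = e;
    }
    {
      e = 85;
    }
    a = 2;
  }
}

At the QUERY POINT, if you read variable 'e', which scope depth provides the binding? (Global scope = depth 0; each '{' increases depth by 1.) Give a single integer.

Answer: 3

Derivation:
Step 1: enter scope (depth=1)
Step 2: enter scope (depth=2)
Step 3: enter scope (depth=3)
Step 4: declare e=51 at depth 3
Visible at query point: e=51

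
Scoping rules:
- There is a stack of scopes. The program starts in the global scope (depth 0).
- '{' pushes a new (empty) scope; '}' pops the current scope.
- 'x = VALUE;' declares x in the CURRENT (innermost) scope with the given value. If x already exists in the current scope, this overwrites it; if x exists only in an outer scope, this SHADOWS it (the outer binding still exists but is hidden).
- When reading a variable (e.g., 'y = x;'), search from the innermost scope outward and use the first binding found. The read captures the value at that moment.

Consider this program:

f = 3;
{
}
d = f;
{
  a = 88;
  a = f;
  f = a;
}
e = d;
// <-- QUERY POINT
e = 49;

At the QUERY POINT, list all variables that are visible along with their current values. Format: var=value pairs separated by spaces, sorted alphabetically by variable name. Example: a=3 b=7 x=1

Step 1: declare f=3 at depth 0
Step 2: enter scope (depth=1)
Step 3: exit scope (depth=0)
Step 4: declare d=(read f)=3 at depth 0
Step 5: enter scope (depth=1)
Step 6: declare a=88 at depth 1
Step 7: declare a=(read f)=3 at depth 1
Step 8: declare f=(read a)=3 at depth 1
Step 9: exit scope (depth=0)
Step 10: declare e=(read d)=3 at depth 0
Visible at query point: d=3 e=3 f=3

Answer: d=3 e=3 f=3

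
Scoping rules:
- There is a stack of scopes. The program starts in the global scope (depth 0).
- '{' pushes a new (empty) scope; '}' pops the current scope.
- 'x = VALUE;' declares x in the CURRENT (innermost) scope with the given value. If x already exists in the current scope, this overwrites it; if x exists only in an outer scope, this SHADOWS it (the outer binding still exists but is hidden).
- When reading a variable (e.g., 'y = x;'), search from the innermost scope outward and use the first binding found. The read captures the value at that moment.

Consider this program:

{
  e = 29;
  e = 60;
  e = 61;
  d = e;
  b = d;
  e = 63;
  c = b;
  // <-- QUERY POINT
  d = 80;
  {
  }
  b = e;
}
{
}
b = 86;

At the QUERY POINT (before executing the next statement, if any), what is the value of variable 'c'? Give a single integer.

Answer: 61

Derivation:
Step 1: enter scope (depth=1)
Step 2: declare e=29 at depth 1
Step 3: declare e=60 at depth 1
Step 4: declare e=61 at depth 1
Step 5: declare d=(read e)=61 at depth 1
Step 6: declare b=(read d)=61 at depth 1
Step 7: declare e=63 at depth 1
Step 8: declare c=(read b)=61 at depth 1
Visible at query point: b=61 c=61 d=61 e=63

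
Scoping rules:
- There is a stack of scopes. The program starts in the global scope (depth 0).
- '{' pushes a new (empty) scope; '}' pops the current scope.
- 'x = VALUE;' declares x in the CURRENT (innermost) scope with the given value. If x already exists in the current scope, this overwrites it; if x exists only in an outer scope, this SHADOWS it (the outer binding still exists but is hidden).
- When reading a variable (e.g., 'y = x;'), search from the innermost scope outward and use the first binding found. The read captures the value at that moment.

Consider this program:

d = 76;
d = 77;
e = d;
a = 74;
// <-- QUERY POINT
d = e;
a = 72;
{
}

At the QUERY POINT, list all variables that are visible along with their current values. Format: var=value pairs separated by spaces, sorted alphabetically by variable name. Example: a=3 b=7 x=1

Step 1: declare d=76 at depth 0
Step 2: declare d=77 at depth 0
Step 3: declare e=(read d)=77 at depth 0
Step 4: declare a=74 at depth 0
Visible at query point: a=74 d=77 e=77

Answer: a=74 d=77 e=77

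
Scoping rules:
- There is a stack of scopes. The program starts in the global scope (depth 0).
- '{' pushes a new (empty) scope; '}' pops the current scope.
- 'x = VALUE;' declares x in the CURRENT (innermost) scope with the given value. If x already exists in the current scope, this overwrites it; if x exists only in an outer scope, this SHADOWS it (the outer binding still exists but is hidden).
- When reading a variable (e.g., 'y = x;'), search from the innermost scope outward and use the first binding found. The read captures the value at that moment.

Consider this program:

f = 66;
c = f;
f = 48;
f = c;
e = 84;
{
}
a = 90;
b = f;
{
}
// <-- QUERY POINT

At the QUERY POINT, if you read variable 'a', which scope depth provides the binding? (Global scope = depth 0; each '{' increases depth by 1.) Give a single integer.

Answer: 0

Derivation:
Step 1: declare f=66 at depth 0
Step 2: declare c=(read f)=66 at depth 0
Step 3: declare f=48 at depth 0
Step 4: declare f=(read c)=66 at depth 0
Step 5: declare e=84 at depth 0
Step 6: enter scope (depth=1)
Step 7: exit scope (depth=0)
Step 8: declare a=90 at depth 0
Step 9: declare b=(read f)=66 at depth 0
Step 10: enter scope (depth=1)
Step 11: exit scope (depth=0)
Visible at query point: a=90 b=66 c=66 e=84 f=66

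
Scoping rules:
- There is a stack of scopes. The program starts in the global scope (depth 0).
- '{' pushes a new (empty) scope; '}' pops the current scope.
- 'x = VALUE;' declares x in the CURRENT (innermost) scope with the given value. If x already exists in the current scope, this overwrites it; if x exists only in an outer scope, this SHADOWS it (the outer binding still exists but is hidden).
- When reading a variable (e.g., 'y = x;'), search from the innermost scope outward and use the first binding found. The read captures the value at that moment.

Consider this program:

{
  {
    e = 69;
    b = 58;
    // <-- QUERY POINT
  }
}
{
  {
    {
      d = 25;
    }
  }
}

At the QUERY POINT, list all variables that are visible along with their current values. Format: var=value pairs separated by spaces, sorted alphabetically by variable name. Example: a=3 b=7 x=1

Step 1: enter scope (depth=1)
Step 2: enter scope (depth=2)
Step 3: declare e=69 at depth 2
Step 4: declare b=58 at depth 2
Visible at query point: b=58 e=69

Answer: b=58 e=69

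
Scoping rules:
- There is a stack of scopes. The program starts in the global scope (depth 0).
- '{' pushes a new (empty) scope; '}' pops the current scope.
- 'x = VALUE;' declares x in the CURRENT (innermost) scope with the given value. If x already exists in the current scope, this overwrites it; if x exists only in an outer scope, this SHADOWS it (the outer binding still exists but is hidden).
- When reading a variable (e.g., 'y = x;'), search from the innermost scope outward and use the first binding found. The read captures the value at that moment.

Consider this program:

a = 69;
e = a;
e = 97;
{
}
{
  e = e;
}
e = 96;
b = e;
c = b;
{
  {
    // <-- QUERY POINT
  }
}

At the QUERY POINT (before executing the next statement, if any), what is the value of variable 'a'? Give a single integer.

Step 1: declare a=69 at depth 0
Step 2: declare e=(read a)=69 at depth 0
Step 3: declare e=97 at depth 0
Step 4: enter scope (depth=1)
Step 5: exit scope (depth=0)
Step 6: enter scope (depth=1)
Step 7: declare e=(read e)=97 at depth 1
Step 8: exit scope (depth=0)
Step 9: declare e=96 at depth 0
Step 10: declare b=(read e)=96 at depth 0
Step 11: declare c=(read b)=96 at depth 0
Step 12: enter scope (depth=1)
Step 13: enter scope (depth=2)
Visible at query point: a=69 b=96 c=96 e=96

Answer: 69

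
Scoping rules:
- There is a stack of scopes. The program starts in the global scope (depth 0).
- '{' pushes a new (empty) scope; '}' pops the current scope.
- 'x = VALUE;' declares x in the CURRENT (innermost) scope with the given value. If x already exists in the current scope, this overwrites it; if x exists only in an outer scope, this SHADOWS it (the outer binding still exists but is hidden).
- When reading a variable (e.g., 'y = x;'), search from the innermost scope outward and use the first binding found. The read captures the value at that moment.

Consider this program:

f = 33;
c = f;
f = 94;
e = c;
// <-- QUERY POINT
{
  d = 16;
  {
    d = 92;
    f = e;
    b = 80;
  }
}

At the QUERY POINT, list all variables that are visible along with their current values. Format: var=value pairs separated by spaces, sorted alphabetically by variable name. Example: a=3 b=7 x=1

Answer: c=33 e=33 f=94

Derivation:
Step 1: declare f=33 at depth 0
Step 2: declare c=(read f)=33 at depth 0
Step 3: declare f=94 at depth 0
Step 4: declare e=(read c)=33 at depth 0
Visible at query point: c=33 e=33 f=94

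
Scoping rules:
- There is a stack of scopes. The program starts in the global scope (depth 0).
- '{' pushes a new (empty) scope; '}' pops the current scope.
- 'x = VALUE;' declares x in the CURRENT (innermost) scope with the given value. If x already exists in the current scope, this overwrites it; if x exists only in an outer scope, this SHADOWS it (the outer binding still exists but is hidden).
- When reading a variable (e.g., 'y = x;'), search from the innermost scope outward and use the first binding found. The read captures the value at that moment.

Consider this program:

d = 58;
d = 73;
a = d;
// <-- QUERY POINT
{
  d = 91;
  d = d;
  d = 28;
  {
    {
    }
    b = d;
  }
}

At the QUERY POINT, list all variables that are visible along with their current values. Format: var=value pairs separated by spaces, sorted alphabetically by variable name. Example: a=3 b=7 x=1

Step 1: declare d=58 at depth 0
Step 2: declare d=73 at depth 0
Step 3: declare a=(read d)=73 at depth 0
Visible at query point: a=73 d=73

Answer: a=73 d=73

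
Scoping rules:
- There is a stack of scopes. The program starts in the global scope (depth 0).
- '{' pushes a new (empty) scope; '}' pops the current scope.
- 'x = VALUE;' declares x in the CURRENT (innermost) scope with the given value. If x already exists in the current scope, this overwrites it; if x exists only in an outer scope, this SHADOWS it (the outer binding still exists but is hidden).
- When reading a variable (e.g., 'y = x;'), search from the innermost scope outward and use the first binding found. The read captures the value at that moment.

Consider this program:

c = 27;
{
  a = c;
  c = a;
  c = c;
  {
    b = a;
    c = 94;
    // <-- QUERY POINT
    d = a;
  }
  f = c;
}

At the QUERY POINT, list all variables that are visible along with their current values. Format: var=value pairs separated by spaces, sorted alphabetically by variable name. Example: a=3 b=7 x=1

Step 1: declare c=27 at depth 0
Step 2: enter scope (depth=1)
Step 3: declare a=(read c)=27 at depth 1
Step 4: declare c=(read a)=27 at depth 1
Step 5: declare c=(read c)=27 at depth 1
Step 6: enter scope (depth=2)
Step 7: declare b=(read a)=27 at depth 2
Step 8: declare c=94 at depth 2
Visible at query point: a=27 b=27 c=94

Answer: a=27 b=27 c=94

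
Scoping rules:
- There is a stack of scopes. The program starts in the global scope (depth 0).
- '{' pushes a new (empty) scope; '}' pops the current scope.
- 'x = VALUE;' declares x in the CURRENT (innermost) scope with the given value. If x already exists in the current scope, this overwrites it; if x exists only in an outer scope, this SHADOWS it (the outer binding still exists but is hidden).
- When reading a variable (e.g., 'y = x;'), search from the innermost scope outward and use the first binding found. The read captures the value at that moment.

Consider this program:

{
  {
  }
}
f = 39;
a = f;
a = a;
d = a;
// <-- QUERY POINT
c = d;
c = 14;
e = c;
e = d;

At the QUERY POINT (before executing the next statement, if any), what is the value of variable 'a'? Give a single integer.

Step 1: enter scope (depth=1)
Step 2: enter scope (depth=2)
Step 3: exit scope (depth=1)
Step 4: exit scope (depth=0)
Step 5: declare f=39 at depth 0
Step 6: declare a=(read f)=39 at depth 0
Step 7: declare a=(read a)=39 at depth 0
Step 8: declare d=(read a)=39 at depth 0
Visible at query point: a=39 d=39 f=39

Answer: 39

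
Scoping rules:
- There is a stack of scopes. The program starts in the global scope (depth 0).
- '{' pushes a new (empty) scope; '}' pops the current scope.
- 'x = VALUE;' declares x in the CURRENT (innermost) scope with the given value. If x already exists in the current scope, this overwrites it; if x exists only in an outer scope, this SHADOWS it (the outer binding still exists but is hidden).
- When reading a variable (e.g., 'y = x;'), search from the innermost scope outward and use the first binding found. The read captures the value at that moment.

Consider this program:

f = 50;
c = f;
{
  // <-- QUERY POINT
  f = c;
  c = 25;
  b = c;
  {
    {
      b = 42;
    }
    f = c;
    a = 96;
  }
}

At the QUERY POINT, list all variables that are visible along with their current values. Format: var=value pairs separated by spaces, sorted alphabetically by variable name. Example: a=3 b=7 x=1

Answer: c=50 f=50

Derivation:
Step 1: declare f=50 at depth 0
Step 2: declare c=(read f)=50 at depth 0
Step 3: enter scope (depth=1)
Visible at query point: c=50 f=50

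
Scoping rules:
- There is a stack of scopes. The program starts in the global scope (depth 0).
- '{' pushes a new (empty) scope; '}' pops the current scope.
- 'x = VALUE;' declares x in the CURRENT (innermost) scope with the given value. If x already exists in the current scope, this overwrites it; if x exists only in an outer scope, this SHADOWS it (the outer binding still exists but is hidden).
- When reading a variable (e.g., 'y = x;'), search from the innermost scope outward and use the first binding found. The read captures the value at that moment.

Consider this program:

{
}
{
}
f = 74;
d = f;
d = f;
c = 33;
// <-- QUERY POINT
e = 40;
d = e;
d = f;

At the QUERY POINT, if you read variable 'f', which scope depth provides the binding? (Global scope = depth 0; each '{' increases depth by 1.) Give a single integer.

Step 1: enter scope (depth=1)
Step 2: exit scope (depth=0)
Step 3: enter scope (depth=1)
Step 4: exit scope (depth=0)
Step 5: declare f=74 at depth 0
Step 6: declare d=(read f)=74 at depth 0
Step 7: declare d=(read f)=74 at depth 0
Step 8: declare c=33 at depth 0
Visible at query point: c=33 d=74 f=74

Answer: 0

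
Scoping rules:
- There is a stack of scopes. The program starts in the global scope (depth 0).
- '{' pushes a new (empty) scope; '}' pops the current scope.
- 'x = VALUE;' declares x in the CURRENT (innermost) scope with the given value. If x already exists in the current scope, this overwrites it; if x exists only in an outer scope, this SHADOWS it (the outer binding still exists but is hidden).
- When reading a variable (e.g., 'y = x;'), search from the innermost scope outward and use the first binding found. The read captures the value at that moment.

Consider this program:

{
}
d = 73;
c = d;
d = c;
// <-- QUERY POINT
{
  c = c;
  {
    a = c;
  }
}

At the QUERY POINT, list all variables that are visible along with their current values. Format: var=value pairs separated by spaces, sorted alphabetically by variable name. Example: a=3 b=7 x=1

Answer: c=73 d=73

Derivation:
Step 1: enter scope (depth=1)
Step 2: exit scope (depth=0)
Step 3: declare d=73 at depth 0
Step 4: declare c=(read d)=73 at depth 0
Step 5: declare d=(read c)=73 at depth 0
Visible at query point: c=73 d=73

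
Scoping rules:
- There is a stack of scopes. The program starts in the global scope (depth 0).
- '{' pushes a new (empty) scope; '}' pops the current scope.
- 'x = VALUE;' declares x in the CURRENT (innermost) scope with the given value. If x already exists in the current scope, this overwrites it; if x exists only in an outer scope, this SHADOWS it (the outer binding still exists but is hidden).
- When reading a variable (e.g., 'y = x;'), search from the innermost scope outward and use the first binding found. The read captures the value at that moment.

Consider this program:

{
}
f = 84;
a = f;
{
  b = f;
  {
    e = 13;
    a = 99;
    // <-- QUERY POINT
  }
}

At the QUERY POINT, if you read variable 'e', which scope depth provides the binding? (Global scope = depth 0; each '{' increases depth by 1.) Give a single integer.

Answer: 2

Derivation:
Step 1: enter scope (depth=1)
Step 2: exit scope (depth=0)
Step 3: declare f=84 at depth 0
Step 4: declare a=(read f)=84 at depth 0
Step 5: enter scope (depth=1)
Step 6: declare b=(read f)=84 at depth 1
Step 7: enter scope (depth=2)
Step 8: declare e=13 at depth 2
Step 9: declare a=99 at depth 2
Visible at query point: a=99 b=84 e=13 f=84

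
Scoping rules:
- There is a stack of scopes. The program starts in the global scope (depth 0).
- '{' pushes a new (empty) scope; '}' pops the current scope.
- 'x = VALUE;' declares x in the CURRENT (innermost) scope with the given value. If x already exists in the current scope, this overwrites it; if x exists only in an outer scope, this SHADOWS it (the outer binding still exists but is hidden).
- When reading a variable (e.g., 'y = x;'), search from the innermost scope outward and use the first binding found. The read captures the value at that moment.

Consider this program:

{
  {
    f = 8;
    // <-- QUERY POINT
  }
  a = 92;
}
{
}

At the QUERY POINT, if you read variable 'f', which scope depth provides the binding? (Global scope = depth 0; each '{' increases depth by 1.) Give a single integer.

Answer: 2

Derivation:
Step 1: enter scope (depth=1)
Step 2: enter scope (depth=2)
Step 3: declare f=8 at depth 2
Visible at query point: f=8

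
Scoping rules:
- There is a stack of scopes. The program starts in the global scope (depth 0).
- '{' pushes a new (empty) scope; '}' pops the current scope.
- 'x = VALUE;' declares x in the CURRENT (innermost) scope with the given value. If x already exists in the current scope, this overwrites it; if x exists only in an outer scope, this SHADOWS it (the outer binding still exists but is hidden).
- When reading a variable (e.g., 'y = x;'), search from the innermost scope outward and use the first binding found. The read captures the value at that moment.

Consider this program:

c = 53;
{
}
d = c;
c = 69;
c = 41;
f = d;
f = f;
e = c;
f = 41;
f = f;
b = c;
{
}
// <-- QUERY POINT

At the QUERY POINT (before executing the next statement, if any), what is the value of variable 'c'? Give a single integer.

Step 1: declare c=53 at depth 0
Step 2: enter scope (depth=1)
Step 3: exit scope (depth=0)
Step 4: declare d=(read c)=53 at depth 0
Step 5: declare c=69 at depth 0
Step 6: declare c=41 at depth 0
Step 7: declare f=(read d)=53 at depth 0
Step 8: declare f=(read f)=53 at depth 0
Step 9: declare e=(read c)=41 at depth 0
Step 10: declare f=41 at depth 0
Step 11: declare f=(read f)=41 at depth 0
Step 12: declare b=(read c)=41 at depth 0
Step 13: enter scope (depth=1)
Step 14: exit scope (depth=0)
Visible at query point: b=41 c=41 d=53 e=41 f=41

Answer: 41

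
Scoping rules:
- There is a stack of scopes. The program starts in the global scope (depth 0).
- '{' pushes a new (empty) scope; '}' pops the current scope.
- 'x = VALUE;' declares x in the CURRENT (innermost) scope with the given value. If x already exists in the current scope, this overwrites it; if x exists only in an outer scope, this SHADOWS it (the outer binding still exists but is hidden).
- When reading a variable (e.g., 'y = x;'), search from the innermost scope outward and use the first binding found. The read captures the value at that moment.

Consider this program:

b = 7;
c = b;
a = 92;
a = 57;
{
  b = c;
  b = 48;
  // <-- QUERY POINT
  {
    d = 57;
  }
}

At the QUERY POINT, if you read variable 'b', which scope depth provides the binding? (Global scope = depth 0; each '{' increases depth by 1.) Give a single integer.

Step 1: declare b=7 at depth 0
Step 2: declare c=(read b)=7 at depth 0
Step 3: declare a=92 at depth 0
Step 4: declare a=57 at depth 0
Step 5: enter scope (depth=1)
Step 6: declare b=(read c)=7 at depth 1
Step 7: declare b=48 at depth 1
Visible at query point: a=57 b=48 c=7

Answer: 1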